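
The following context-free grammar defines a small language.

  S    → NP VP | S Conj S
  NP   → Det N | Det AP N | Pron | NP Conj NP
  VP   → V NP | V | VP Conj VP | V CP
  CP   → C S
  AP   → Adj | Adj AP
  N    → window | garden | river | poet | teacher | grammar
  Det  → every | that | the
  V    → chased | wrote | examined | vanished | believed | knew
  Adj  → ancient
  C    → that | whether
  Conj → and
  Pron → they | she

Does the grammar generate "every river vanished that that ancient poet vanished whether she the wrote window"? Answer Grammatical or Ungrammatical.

Ungrammatical

A Pron word can never sit immediately before a Det word in any string this grammar generates, so the substring 'she the' rules out a derivation.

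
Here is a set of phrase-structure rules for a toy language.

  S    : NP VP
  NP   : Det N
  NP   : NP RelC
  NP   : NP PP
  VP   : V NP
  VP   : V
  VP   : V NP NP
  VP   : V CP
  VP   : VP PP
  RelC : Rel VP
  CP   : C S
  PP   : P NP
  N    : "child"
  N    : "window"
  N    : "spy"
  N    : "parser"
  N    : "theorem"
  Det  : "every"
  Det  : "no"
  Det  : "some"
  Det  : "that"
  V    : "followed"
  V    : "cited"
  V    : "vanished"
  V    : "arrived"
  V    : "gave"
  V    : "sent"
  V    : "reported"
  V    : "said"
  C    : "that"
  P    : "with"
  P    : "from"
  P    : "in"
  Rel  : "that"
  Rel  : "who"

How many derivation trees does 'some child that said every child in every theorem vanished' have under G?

Two of the 3 distinct bracketings:
[S [NP [NP [Det some] [N child]] [RelC [Rel that] [VP [V said] [NP [NP [Det every] [N child]] [PP [P in] [NP [Det every] [N theorem]]]]]]] [VP [V vanished]]]
[S [NP [NP [Det some] [N child]] [RelC [Rel that] [VP [VP [V said] [NP [Det every] [N child]]] [PP [P in] [NP [Det every] [N theorem]]]]]] [VP [V vanished]]]
The difference turns on whether NP → NP PP is used at the relevant span, versus an alternative expansion of NP.

3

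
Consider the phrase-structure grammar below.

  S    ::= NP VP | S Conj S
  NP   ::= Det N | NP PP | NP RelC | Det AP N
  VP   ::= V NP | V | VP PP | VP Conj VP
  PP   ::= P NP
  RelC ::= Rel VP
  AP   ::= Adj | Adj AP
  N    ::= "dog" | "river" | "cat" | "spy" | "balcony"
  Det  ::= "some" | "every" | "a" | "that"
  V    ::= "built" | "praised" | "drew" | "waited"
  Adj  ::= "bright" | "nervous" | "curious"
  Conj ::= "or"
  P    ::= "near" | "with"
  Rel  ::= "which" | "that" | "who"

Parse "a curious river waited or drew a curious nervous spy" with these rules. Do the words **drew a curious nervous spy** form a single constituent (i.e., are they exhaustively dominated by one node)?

Yes

[S [NP [Det a] [AP [Adj curious]] [N river]] [VP [VP [V waited]] [Conj or] [VP [V drew] [NP [Det a] [AP [Adj curious] [AP [Adj nervous]]] [N spy]]]]]
The words 'drew a curious nervous spy' are exhaustively dominated by a single VP node (built by VP → V NP), so they form a constituent.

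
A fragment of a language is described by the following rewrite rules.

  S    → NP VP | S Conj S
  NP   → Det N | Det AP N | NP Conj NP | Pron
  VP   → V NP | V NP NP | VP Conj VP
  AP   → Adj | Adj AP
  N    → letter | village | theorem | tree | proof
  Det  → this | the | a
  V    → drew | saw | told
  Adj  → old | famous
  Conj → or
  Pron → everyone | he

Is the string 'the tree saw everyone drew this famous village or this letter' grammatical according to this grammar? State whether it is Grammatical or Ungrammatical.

Ungrammatical

For S → NP VP, the only prefix that parses as NP is 'the tree', but the remainder 'saw everyone drew this famous village or this letter' is not a VP under these rules. The alternative S rule S → S Conj S likewise has no satisfying split.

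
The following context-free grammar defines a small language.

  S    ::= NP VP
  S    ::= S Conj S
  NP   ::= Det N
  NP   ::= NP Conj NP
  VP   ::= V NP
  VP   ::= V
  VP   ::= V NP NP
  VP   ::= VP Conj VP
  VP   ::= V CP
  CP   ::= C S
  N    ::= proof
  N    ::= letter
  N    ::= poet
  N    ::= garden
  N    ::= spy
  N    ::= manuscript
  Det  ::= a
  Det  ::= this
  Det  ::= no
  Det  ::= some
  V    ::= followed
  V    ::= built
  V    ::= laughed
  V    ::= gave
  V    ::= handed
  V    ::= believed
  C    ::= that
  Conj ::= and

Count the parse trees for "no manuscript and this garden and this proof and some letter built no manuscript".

5

Two of the 5 distinct bracketings:
[S [NP [NP [Det no] [N manuscript]] [Conj and] [NP [NP [Det this] [N garden]] [Conj and] [NP [NP [Det this] [N proof]] [Conj and] [NP [Det some] [N letter]]]]] [VP [V built] [NP [Det no] [N manuscript]]]]
[S [NP [NP [Det no] [N manuscript]] [Conj and] [NP [NP [NP [Det this] [N garden]] [Conj and] [NP [Det this] [N proof]]] [Conj and] [NP [Det some] [N letter]]]] [VP [V built] [NP [Det no] [N manuscript]]]]
The trees differ in how a recursive rule is bracketed over the same span.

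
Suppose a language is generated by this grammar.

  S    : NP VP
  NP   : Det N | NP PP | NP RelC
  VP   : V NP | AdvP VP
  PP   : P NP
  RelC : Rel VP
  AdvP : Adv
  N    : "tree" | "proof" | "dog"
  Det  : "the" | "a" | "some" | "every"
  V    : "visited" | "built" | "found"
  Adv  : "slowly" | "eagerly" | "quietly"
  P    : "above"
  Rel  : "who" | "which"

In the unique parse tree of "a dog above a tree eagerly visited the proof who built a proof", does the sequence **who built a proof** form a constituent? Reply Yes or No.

[S [NP [NP [Det a] [N dog]] [PP [P above] [NP [Det a] [N tree]]]] [VP [AdvP [Adv eagerly]] [VP [V visited] [NP [NP [Det the] [N proof]] [RelC [Rel who] [VP [V built] [NP [Det a] [N proof]]]]]]]]
The words 'who built a proof' are exhaustively dominated by a single RelC node (built by RelC → Rel VP), so they form a constituent.

Yes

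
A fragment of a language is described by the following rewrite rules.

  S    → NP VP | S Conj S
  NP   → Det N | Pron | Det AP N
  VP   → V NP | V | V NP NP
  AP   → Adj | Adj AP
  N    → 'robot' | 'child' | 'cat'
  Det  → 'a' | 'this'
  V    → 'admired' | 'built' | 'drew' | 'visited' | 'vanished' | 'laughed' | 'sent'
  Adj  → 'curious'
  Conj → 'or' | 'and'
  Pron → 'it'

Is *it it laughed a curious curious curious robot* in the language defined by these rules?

For S → NP VP, the only prefix that parses as NP is 'it', but the remainder 'it laughed a curious curious curious robot' is not a VP under these rules. The alternative S rule S → S Conj S likewise has no satisfying split.

Ungrammatical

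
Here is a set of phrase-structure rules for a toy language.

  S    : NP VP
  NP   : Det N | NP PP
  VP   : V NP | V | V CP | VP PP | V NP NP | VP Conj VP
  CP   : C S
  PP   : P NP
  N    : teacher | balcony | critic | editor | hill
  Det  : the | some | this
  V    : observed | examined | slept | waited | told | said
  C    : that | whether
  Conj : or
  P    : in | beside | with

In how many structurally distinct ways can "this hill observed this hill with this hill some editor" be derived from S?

[S [NP [Det this] [N hill]] [VP [V observed] [NP [NP [Det this] [N hill]] [PP [P with] [NP [Det this] [N hill]]]] [NP [Det some] [N editor]]]]
No rule offers an alternative attachment or grouping for any span, so this is the only derivation.

1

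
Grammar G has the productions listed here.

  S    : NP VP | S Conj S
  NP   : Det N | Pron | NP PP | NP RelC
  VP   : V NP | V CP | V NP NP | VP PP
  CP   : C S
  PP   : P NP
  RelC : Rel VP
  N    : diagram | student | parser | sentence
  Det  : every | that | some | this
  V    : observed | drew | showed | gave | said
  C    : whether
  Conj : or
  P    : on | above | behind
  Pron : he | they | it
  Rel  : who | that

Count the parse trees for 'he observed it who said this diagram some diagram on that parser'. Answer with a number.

Two of the 6 distinct bracketings:
[S [NP [Pron he]] [VP [V observed] [NP [NP [NP [Pron it]] [RelC [Rel who] [VP [V said] [NP [Det this] [N diagram]] [NP [Det some] [N diagram]]]]] [PP [P on] [NP [Det that] [N parser]]]]]]
[S [NP [Pron he]] [VP [V observed] [NP [NP [Pron it]] [RelC [Rel who] [VP [V said] [NP [Det this] [N diagram]] [NP [NP [Det some] [N diagram]] [PP [P on] [NP [Det that] [N parser]]]]]]]]]
The trees differ in how a recursive rule is bracketed over the same span.

6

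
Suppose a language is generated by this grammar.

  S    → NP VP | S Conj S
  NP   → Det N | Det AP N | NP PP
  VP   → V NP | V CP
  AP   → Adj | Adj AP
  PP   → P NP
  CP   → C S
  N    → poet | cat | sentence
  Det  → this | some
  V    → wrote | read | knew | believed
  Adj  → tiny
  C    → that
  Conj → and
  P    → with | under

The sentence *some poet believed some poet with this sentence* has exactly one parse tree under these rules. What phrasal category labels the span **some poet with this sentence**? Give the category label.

NP

[S [NP [Det some] [N poet]] [VP [V believed] [NP [NP [Det some] [N poet]] [PP [P with] [NP [Det this] [N sentence]]]]]]
The span 'some poet with this sentence' is the NP node built by NP → NP PP.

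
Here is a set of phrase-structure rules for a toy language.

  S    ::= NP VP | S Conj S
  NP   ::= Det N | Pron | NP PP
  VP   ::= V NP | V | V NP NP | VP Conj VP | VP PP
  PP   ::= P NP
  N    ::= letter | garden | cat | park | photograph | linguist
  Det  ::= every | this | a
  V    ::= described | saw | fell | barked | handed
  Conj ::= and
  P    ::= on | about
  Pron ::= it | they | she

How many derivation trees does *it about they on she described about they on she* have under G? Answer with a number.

Two of the 4 distinct bracketings:
[S [NP [NP [Pron it]] [PP [P about] [NP [NP [Pron they]] [PP [P on] [NP [Pron she]]]]]] [VP [VP [V described]] [PP [P about] [NP [NP [Pron they]] [PP [P on] [NP [Pron she]]]]]]]
[S [NP [NP [Pron it]] [PP [P about] [NP [NP [Pron they]] [PP [P on] [NP [Pron she]]]]]] [VP [VP [VP [V described]] [PP [P about] [NP [Pron they]]]] [PP [P on] [NP [Pron she]]]]]
The trees differ in how a recursive rule is bracketed over the same span.

4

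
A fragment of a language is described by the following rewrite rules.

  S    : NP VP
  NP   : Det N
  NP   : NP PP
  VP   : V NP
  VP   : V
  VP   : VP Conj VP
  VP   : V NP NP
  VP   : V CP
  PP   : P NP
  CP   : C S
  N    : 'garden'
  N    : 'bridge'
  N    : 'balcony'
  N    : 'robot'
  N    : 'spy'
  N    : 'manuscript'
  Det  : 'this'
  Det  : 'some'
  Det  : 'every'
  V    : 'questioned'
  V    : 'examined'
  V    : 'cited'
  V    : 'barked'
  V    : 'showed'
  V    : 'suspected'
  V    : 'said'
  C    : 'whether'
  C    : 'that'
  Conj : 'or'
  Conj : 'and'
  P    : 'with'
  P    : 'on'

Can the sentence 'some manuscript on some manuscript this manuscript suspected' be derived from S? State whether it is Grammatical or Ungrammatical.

Ungrammatical

For S → NP VP, every NP-prefix leaves a non-VP remainder: after 'some manuscript' the remainder is not a VP; after 'some manuscript on some manuscript' the remainder is not a VP.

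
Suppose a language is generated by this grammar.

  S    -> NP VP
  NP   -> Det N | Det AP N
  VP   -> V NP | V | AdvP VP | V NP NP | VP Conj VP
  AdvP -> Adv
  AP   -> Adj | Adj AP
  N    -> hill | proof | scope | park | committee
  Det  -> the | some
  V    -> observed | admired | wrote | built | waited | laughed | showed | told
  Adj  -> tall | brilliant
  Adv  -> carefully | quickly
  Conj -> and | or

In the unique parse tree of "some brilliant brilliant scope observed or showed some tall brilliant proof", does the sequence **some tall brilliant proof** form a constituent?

Yes

[S [NP [Det some] [AP [Adj brilliant] [AP [Adj brilliant]]] [N scope]] [VP [VP [V observed]] [Conj or] [VP [V showed] [NP [Det some] [AP [Adj tall] [AP [Adj brilliant]]] [N proof]]]]]
The words 'some tall brilliant proof' are exhaustively dominated by a single NP node (built by NP → Det AP N), so they form a constituent.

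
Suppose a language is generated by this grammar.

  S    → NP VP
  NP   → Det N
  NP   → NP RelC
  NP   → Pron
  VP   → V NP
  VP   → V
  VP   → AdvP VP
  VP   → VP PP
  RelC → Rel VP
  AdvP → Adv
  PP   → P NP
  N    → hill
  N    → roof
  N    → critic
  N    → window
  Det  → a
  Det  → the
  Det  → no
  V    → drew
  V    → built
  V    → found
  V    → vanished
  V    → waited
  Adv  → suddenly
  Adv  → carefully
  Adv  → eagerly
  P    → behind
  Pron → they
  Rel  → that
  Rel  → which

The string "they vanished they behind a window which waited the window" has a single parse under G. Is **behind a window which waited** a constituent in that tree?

[S [NP [Pron they]] [VP [VP [V vanished] [NP [Pron they]]] [PP [P behind] [NP [NP [Det a] [N window]] [RelC [Rel which] [VP [V waited] [NP [Det the] [N window]]]]]]]]
The smallest constituent containing 'behind a window which waited' is the PP spanning 'behind a window which waited the window'; no single node in the tree dominates exactly the given words.

No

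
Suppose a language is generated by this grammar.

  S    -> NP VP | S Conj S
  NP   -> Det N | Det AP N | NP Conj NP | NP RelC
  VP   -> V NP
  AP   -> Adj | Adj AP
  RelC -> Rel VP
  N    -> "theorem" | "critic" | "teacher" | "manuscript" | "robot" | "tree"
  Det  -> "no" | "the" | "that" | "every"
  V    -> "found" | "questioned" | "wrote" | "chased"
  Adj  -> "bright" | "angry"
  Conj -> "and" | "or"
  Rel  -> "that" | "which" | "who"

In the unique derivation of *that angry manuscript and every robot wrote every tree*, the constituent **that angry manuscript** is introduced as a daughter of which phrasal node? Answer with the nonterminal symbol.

S
  NP
    NP
      Det: that
      AP
        Adj: angry
      N: manuscript
    Conj: and
    NP
      Det: every
      N: robot
  VP
    V: wrote
    NP
      Det: every
      N: tree
The span 'that angry manuscript' is the NP node built by NP → Det AP N.
Its mother is the NP built by NP → NP Conj NP.

NP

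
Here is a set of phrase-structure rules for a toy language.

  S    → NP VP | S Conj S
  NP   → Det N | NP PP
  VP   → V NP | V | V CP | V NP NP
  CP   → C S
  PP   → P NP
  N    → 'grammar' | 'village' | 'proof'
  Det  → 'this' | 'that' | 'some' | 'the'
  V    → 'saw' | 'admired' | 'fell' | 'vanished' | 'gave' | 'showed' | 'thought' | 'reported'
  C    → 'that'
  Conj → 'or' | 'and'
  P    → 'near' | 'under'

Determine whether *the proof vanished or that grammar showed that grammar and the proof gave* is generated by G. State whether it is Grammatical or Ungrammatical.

S
  S
    NP
      Det: the
      N: proof
    VP
      V: vanished
  Conj: or
  S
    S
      NP
        Det: that
        N: grammar
      VP
        V: showed
        NP
          Det: that
          N: grammar
    Conj: and
    S
      NP
        Det: the
        N: proof
      VP
        V: gave
The bracketing above is licensed at every node by one of the given productions, with S at the root.

Grammatical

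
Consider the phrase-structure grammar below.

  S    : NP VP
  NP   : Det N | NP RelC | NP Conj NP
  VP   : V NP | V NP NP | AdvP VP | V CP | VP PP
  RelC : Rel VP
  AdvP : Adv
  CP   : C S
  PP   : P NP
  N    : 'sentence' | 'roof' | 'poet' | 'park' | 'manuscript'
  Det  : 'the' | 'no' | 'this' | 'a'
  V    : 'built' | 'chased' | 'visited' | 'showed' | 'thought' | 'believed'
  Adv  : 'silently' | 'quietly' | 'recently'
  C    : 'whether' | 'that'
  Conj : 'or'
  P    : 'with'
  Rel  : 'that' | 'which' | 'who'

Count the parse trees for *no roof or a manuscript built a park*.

1

[S [NP [NP [Det no] [N roof]] [Conj or] [NP [Det a] [N manuscript]]] [VP [V built] [NP [Det a] [N park]]]]
No rule offers an alternative attachment or grouping for any span, so this is the only derivation.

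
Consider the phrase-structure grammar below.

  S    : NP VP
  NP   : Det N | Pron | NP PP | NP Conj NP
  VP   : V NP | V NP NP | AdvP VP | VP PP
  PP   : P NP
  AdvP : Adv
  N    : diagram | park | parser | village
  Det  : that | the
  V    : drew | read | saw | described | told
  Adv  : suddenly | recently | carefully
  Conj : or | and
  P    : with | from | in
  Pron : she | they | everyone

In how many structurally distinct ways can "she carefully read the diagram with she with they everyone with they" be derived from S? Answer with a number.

Two of the 6 distinct bracketings:
[S [NP [Pron she]] [VP [AdvP [Adv carefully]] [VP [V read] [NP [NP [Det the] [N diagram]] [PP [P with] [NP [NP [Pron she]] [PP [P with] [NP [Pron they]]]]]] [NP [NP [Pron everyone]] [PP [P with] [NP [Pron they]]]]]]]
[S [NP [Pron she]] [VP [AdvP [Adv carefully]] [VP [V read] [NP [NP [NP [Det the] [N diagram]] [PP [P with] [NP [Pron she]]]] [PP [P with] [NP [Pron they]]]] [NP [NP [Pron everyone]] [PP [P with] [NP [Pron they]]]]]]]
The trees differ in how a recursive rule is bracketed over the same span.

6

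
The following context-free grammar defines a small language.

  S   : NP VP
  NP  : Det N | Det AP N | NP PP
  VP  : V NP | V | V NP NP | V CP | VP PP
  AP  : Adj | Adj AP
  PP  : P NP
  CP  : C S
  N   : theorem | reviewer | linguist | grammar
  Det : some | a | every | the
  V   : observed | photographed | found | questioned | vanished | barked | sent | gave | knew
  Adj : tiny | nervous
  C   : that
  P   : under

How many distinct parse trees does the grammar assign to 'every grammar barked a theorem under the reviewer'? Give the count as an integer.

2

The two bracketings:
[S [NP [Det every] [N grammar]] [VP [V barked] [NP [NP [Det a] [N theorem]] [PP [P under] [NP [Det the] [N reviewer]]]]]]
[S [NP [Det every] [N grammar]] [VP [VP [V barked] [NP [Det a] [N theorem]]] [PP [P under] [NP [Det the] [N reviewer]]]]]
The difference turns on whether NP → NP PP is used at the relevant span, versus an alternative expansion of NP.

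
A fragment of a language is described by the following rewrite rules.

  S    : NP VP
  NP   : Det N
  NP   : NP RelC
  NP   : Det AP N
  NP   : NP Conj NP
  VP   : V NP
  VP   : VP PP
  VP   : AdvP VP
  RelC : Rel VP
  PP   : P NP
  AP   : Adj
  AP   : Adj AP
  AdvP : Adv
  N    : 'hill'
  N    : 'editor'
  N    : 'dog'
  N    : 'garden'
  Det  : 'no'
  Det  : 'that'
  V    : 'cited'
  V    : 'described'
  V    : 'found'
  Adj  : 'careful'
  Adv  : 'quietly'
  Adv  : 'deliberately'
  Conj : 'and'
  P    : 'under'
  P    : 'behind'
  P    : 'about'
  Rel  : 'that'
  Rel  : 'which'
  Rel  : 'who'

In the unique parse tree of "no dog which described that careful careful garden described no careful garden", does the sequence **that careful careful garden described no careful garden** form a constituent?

[S [NP [NP [Det no] [N dog]] [RelC [Rel which] [VP [V described] [NP [Det that] [AP [Adj careful] [AP [Adj careful]]] [N garden]]]]] [VP [V described] [NP [Det no] [AP [Adj careful]] [N garden]]]]
The smallest constituent containing 'that careful careful garden described no careful garden' is the S spanning 'no dog which described that careful careful garden described no careful garden'; no single node in the tree dominates exactly the given words.

No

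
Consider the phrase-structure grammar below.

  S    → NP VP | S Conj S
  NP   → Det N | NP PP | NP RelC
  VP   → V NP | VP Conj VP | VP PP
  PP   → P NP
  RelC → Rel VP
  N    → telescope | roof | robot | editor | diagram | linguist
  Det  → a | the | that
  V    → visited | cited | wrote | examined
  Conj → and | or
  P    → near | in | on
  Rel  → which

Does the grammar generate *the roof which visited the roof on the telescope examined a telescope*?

[S [NP [NP [NP [Det the] [N roof]] [RelC [Rel which] [VP [V visited] [NP [Det the] [N roof]]]]] [PP [P on] [NP [Det the] [N telescope]]]] [VP [V examined] [NP [Det a] [N telescope]]]]
Every word is introduced by a lexical rule and the phrasal rules combine the resulting categories into a single S.

Grammatical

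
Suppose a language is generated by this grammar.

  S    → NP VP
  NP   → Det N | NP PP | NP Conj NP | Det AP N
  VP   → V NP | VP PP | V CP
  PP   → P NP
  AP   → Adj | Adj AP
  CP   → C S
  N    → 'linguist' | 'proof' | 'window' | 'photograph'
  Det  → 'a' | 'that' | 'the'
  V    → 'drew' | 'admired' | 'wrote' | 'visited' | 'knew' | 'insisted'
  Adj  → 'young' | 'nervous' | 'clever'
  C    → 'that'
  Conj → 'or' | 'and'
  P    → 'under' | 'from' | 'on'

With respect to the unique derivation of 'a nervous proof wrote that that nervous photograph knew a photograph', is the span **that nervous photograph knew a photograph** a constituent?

Yes

[S [NP [Det a] [AP [Adj nervous]] [N proof]] [VP [V wrote] [CP [C that] [S [NP [Det that] [AP [Adj nervous]] [N photograph]] [VP [V knew] [NP [Det a] [N photograph]]]]]]]
The words 'that nervous photograph knew a photograph' are exhaustively dominated by a single S node (built by S → NP VP), so they form a constituent.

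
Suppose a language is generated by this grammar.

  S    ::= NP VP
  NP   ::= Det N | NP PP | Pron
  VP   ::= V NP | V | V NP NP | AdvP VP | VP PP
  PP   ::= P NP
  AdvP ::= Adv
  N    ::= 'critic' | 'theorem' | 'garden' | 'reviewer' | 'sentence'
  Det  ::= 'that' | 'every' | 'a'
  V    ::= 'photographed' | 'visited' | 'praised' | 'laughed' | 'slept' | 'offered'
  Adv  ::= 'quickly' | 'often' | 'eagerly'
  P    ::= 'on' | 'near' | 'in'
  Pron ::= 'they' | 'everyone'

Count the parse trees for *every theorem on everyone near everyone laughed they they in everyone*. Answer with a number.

4

Two of the 4 distinct bracketings:
[S [NP [NP [Det every] [N theorem]] [PP [P on] [NP [NP [Pron everyone]] [PP [P near] [NP [Pron everyone]]]]]] [VP [V laughed] [NP [Pron they]] [NP [NP [Pron they]] [PP [P in] [NP [Pron everyone]]]]]]
[S [NP [NP [Det every] [N theorem]] [PP [P on] [NP [NP [Pron everyone]] [PP [P near] [NP [Pron everyone]]]]]] [VP [VP [V laughed] [NP [Pron they]] [NP [Pron they]]] [PP [P in] [NP [Pron everyone]]]]]
The difference turns on whether VP → VP PP is used at the relevant span, versus an alternative expansion of VP.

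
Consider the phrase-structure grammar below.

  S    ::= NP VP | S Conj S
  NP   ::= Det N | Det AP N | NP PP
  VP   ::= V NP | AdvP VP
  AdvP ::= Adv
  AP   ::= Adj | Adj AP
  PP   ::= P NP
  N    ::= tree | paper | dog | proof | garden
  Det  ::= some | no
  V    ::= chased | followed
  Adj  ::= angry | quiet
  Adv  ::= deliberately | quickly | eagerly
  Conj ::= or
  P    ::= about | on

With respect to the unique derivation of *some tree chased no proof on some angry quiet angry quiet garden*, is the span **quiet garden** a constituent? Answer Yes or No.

[S [NP [Det some] [N tree]] [VP [V chased] [NP [NP [Det no] [N proof]] [PP [P on] [NP [Det some] [AP [Adj angry] [AP [Adj quiet] [AP [Adj angry] [AP [Adj quiet]]]]] [N garden]]]]]]
The smallest constituent containing 'quiet garden' is the NP spanning 'some angry quiet angry quiet garden'; no single node in the tree dominates exactly the given words.

No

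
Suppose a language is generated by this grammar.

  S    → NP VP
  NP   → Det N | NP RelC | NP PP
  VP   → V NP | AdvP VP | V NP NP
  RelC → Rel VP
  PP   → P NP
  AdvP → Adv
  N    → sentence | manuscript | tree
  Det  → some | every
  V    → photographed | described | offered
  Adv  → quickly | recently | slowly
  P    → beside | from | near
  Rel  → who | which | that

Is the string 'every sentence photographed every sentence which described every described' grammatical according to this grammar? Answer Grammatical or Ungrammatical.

A Det word can never sit immediately before a V word in any string this grammar generates, so the substring 'every described' rules out a derivation.

Ungrammatical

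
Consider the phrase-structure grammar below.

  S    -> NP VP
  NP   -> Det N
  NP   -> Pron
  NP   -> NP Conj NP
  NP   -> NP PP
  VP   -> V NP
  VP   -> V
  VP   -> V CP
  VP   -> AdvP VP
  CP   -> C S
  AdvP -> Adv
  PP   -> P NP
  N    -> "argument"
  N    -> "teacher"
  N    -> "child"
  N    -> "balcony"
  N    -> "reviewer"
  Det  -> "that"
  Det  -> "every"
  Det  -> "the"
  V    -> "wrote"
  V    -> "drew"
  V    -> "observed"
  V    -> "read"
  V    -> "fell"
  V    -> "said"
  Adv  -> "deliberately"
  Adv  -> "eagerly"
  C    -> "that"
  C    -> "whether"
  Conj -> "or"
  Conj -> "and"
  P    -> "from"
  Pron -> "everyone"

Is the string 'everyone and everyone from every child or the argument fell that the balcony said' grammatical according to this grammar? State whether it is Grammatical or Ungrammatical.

S
  NP
    NP
      Pron: everyone
    Conj: and
    NP
      NP
        NP
          Pron: everyone
        PP
          P: from
          NP
            Det: every
            N: child
      Conj: or
      NP
        Det: the
        N: argument
  VP
    V: fell
    CP
      C: that
      S
        NP
          Det: the
          N: balcony
        VP
          V: said
Each bracket corresponds to one application of a listed rule, so the string is derivable from S.

Grammatical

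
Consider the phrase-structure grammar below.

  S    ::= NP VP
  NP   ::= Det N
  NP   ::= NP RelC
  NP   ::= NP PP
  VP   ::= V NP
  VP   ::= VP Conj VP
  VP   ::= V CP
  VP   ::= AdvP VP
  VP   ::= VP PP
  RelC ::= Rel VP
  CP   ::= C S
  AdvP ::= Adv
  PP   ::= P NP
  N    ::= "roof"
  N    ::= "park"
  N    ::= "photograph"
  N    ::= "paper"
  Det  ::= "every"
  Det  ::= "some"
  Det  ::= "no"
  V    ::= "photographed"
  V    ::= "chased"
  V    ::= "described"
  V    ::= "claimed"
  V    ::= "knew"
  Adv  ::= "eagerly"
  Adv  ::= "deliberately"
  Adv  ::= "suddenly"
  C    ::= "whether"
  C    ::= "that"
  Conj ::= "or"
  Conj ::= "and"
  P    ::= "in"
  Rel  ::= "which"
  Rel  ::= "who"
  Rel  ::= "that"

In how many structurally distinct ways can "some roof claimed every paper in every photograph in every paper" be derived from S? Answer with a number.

5

Two of the 5 distinct bracketings:
[S [NP [Det some] [N roof]] [VP [V claimed] [NP [NP [Det every] [N paper]] [PP [P in] [NP [NP [Det every] [N photograph]] [PP [P in] [NP [Det every] [N paper]]]]]]]]
[S [NP [Det some] [N roof]] [VP [V claimed] [NP [NP [NP [Det every] [N paper]] [PP [P in] [NP [Det every] [N photograph]]]] [PP [P in] [NP [Det every] [N paper]]]]]]
The trees differ in how a recursive rule is bracketed over the same span.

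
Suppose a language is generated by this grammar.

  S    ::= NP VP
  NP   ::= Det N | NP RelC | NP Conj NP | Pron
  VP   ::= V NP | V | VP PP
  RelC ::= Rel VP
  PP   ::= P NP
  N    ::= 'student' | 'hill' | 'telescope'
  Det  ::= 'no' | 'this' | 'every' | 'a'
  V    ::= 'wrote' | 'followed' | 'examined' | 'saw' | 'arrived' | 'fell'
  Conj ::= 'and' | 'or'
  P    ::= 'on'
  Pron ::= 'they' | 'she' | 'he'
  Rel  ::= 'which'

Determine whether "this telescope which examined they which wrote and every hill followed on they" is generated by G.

[S [NP [NP [Det this] [N telescope]] [RelC [Rel which] [VP [V examined] [NP [NP [NP [Pron they]] [RelC [Rel which] [VP [V wrote]]]] [Conj and] [NP [Det every] [N hill]]]]]] [VP [VP [V followed]] [PP [P on] [NP [Pron they]]]]]
Every word is introduced by a lexical rule and the phrasal rules combine the resulting categories into a single S.

Grammatical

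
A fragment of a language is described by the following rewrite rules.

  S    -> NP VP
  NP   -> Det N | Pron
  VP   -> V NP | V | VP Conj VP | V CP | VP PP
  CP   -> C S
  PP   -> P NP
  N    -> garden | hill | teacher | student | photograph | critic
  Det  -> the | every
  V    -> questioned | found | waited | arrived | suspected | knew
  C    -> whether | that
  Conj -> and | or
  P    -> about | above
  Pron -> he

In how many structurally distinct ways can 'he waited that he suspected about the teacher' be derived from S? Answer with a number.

2

The two bracketings:
[S [NP [Pron he]] [VP [V waited] [CP [C that] [S [NP [Pron he]] [VP [VP [V suspected]] [PP [P about] [NP [Det the] [N teacher]]]]]]]]
[S [NP [Pron he]] [VP [VP [V waited] [CP [C that] [S [NP [Pron he]] [VP [V suspected]]]]] [PP [P about] [NP [Det the] [N teacher]]]]]
The trees differ in how a recursive rule is bracketed over the same span.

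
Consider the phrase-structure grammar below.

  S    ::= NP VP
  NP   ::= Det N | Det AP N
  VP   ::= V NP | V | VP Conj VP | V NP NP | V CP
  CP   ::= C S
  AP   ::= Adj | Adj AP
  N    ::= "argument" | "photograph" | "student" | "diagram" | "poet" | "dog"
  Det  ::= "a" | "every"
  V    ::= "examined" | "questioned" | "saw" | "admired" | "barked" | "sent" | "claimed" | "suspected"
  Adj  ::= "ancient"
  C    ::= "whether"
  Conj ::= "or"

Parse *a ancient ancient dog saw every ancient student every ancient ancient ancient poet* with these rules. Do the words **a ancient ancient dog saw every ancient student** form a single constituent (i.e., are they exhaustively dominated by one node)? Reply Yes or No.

[S [NP [Det a] [AP [Adj ancient] [AP [Adj ancient]]] [N dog]] [VP [V saw] [NP [Det every] [AP [Adj ancient]] [N student]] [NP [Det every] [AP [Adj ancient] [AP [Adj ancient] [AP [Adj ancient]]]] [N poet]]]]
The smallest constituent containing 'a ancient ancient dog saw every ancient student' is the S spanning 'a ancient ancient dog saw every ancient student every ancient ancient ancient poet'; no single node in the tree dominates exactly the given words.

No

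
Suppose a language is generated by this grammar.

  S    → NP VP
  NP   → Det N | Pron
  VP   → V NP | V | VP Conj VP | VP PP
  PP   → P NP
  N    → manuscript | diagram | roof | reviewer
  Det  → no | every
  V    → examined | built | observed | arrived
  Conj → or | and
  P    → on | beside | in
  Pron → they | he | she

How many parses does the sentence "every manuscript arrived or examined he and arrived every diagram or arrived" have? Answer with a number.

5

Two of the 5 distinct bracketings:
[S [NP [Det every] [N manuscript]] [VP [VP [V arrived]] [Conj or] [VP [VP [V examined] [NP [Pron he]]] [Conj and] [VP [VP [V arrived] [NP [Det every] [N diagram]]] [Conj or] [VP [V arrived]]]]]]
[S [NP [Det every] [N manuscript]] [VP [VP [V arrived]] [Conj or] [VP [VP [VP [V examined] [NP [Pron he]]] [Conj and] [VP [V arrived] [NP [Det every] [N diagram]]]] [Conj or] [VP [V arrived]]]]]
The trees differ in how a recursive rule is bracketed over the same span.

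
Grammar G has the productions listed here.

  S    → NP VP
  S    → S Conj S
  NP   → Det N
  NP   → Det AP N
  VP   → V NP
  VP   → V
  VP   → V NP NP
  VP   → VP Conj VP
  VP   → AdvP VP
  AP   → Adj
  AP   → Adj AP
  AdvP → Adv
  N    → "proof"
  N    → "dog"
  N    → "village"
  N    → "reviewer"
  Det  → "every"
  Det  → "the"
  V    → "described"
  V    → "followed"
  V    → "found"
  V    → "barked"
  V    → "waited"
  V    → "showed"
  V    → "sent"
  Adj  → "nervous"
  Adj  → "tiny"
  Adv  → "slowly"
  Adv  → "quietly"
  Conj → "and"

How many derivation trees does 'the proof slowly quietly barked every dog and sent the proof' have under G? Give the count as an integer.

3

Two of the 3 distinct bracketings:
[S [NP [Det the] [N proof]] [VP [VP [AdvP [Adv slowly]] [VP [AdvP [Adv quietly]] [VP [V barked] [NP [Det every] [N dog]]]]] [Conj and] [VP [V sent] [NP [Det the] [N proof]]]]]
[S [NP [Det the] [N proof]] [VP [AdvP [Adv slowly]] [VP [VP [AdvP [Adv quietly]] [VP [V barked] [NP [Det every] [N dog]]]] [Conj and] [VP [V sent] [NP [Det the] [N proof]]]]]]
The trees differ in how a recursive rule is bracketed over the same span.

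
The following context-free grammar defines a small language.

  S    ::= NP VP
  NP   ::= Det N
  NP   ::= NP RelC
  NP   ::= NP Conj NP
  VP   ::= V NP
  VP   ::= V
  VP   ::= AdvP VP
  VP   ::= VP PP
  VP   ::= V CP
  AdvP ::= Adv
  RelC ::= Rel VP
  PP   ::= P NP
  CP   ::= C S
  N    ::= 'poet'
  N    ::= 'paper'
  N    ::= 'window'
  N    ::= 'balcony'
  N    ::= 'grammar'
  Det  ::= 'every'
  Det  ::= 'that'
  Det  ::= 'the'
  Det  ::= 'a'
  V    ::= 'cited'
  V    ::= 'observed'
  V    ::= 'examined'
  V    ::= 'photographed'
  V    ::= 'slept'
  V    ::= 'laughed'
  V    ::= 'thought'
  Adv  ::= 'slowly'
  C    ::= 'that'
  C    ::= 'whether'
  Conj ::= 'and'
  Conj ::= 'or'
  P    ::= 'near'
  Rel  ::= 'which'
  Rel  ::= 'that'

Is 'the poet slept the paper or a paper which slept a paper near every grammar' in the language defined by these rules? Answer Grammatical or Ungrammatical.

S
  NP
    Det: the
    N: poet
  VP
    V: slept
    NP
      NP
        NP
          Det: the
          N: paper
        Conj: or
        NP
          Det: a
          N: paper
      RelC
        Rel: which
        VP
          VP
            V: slept
            NP
              Det: a
              N: paper
          PP
            P: near
            NP
              Det: every
              N: grammar
Every word is introduced by a lexical rule and the phrasal rules combine the resulting categories into a single S.

Grammatical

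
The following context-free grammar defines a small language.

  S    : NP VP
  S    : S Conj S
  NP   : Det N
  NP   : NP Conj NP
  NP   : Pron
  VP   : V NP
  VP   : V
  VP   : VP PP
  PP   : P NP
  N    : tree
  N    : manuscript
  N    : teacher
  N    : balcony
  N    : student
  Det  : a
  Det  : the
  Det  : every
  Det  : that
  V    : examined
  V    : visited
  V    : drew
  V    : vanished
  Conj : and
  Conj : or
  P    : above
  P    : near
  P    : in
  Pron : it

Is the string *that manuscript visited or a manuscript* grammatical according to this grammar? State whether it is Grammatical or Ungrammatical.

For S → NP VP, the only prefix that parses as NP is 'that manuscript', but the remainder 'visited or a manuscript' is not a VP under these rules. The alternative S rule S → S Conj S likewise has no satisfying split.

Ungrammatical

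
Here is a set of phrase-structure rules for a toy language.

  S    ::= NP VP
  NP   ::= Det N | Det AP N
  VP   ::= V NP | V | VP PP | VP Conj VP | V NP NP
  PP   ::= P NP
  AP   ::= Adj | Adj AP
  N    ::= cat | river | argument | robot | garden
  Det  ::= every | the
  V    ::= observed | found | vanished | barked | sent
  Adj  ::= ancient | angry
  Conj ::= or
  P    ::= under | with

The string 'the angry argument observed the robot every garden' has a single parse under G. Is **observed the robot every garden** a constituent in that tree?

Yes

[S [NP [Det the] [AP [Adj angry]] [N argument]] [VP [V observed] [NP [Det the] [N robot]] [NP [Det every] [N garden]]]]
The words 'observed the robot every garden' are exhaustively dominated by a single VP node (built by VP → V NP NP), so they form a constituent.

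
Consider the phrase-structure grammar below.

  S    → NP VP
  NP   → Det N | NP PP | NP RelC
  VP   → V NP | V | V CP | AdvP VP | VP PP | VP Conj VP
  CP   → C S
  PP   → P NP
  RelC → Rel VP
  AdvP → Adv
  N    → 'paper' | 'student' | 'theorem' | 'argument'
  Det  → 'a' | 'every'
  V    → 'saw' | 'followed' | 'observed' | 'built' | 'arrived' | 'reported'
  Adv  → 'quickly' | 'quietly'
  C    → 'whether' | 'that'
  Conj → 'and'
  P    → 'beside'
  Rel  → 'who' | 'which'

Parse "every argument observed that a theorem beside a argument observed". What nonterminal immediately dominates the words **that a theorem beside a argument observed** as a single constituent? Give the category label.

CP

[S [NP [Det every] [N argument]] [VP [V observed] [CP [C that] [S [NP [NP [Det a] [N theorem]] [PP [P beside] [NP [Det a] [N argument]]]] [VP [V observed]]]]]]
The span 'that a theorem beside a argument observed' is the CP node built by CP → C S.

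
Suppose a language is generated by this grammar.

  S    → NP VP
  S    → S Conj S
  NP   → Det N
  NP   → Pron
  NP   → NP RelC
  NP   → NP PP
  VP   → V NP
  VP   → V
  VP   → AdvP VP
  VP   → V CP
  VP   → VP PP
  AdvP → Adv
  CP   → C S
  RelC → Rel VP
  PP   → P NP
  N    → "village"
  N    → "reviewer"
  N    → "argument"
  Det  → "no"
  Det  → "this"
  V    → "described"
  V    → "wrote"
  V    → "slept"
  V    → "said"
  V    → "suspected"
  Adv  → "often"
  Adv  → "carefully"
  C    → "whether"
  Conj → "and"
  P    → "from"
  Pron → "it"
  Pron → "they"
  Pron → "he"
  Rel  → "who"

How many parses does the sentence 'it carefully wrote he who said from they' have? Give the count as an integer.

4

Two of the 4 distinct bracketings:
[S [NP [Pron it]] [VP [AdvP [Adv carefully]] [VP [V wrote] [NP [NP [Pron he]] [RelC [Rel who] [VP [VP [V said]] [PP [P from] [NP [Pron they]]]]]]]]]
[S [NP [Pron it]] [VP [AdvP [Adv carefully]] [VP [V wrote] [NP [NP [NP [Pron he]] [RelC [Rel who] [VP [V said]]]] [PP [P from] [NP [Pron they]]]]]]]
The difference turns on whether NP → NP PP is used at the relevant span, versus an alternative expansion of NP.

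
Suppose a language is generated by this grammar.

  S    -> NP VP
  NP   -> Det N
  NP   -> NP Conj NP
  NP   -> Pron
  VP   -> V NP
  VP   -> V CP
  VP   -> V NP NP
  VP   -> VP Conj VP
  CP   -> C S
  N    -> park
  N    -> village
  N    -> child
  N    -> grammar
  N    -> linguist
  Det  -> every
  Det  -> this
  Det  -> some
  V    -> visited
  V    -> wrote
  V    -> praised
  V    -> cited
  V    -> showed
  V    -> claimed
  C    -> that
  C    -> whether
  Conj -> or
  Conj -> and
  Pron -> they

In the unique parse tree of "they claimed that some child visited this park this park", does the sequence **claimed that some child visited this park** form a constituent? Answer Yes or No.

[S [NP [Pron they]] [VP [V claimed] [CP [C that] [S [NP [Det some] [N child]] [VP [V visited] [NP [Det this] [N park]] [NP [Det this] [N park]]]]]]]
The smallest constituent containing 'claimed that some child visited this park' is the VP spanning 'claimed that some child visited this park this park'; no single node in the tree dominates exactly the given words.

No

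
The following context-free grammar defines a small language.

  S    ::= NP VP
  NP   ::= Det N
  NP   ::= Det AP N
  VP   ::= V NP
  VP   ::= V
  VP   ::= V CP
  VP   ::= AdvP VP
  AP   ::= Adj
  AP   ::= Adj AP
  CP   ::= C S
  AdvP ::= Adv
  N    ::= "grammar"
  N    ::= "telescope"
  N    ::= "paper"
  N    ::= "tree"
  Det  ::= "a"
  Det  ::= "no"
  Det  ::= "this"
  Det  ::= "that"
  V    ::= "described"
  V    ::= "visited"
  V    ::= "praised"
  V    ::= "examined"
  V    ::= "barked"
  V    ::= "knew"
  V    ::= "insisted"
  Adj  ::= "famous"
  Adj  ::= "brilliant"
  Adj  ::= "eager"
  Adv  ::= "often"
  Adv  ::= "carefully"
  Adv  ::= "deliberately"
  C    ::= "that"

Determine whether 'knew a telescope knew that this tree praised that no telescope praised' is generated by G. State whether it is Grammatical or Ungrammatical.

For S → NP VP, no prefix of the string parses as an NP.

Ungrammatical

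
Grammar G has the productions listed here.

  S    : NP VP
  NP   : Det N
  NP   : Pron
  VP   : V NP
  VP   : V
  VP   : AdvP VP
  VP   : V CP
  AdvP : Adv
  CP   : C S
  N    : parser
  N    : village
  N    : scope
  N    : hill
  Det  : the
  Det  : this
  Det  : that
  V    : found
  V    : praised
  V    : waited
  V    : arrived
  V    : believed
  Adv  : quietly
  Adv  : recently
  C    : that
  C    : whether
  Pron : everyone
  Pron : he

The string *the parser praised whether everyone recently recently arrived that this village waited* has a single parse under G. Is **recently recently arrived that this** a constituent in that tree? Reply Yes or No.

No

[S [NP [Det the] [N parser]] [VP [V praised] [CP [C whether] [S [NP [Pron everyone]] [VP [AdvP [Adv recently]] [VP [AdvP [Adv recently]] [VP [V arrived] [CP [C that] [S [NP [Det this] [N village]] [VP [V waited]]]]]]]]]]]
The smallest constituent containing 'recently recently arrived that this' is the VP spanning 'recently recently arrived that this village waited'; no single node in the tree dominates exactly the given words.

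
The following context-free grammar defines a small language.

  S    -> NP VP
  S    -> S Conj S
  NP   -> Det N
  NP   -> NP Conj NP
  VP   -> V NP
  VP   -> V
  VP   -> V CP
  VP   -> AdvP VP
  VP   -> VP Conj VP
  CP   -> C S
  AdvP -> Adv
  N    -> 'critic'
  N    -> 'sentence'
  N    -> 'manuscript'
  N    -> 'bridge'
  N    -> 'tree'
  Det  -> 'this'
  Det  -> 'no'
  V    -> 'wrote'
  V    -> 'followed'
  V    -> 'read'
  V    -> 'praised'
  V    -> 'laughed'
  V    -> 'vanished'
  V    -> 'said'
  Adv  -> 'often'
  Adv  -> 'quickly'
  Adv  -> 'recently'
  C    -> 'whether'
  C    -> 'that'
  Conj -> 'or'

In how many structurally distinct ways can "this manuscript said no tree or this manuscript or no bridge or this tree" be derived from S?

5

Two of the 5 distinct bracketings:
[S [NP [Det this] [N manuscript]] [VP [V said] [NP [NP [Det no] [N tree]] [Conj or] [NP [NP [Det this] [N manuscript]] [Conj or] [NP [NP [Det no] [N bridge]] [Conj or] [NP [Det this] [N tree]]]]]]]
[S [NP [Det this] [N manuscript]] [VP [V said] [NP [NP [Det no] [N tree]] [Conj or] [NP [NP [NP [Det this] [N manuscript]] [Conj or] [NP [Det no] [N bridge]]] [Conj or] [NP [Det this] [N tree]]]]]]
The trees differ in how a recursive rule is bracketed over the same span.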